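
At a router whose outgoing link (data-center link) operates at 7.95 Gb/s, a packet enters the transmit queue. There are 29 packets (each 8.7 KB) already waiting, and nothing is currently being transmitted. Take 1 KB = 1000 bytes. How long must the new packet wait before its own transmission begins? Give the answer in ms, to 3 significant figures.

Each queued packet: L/R = 69600/7950000000 = 0.00875472 ms.
29 queued → 0.253887 ms.
Queuing delay = 0.254 ms.

0.254 ms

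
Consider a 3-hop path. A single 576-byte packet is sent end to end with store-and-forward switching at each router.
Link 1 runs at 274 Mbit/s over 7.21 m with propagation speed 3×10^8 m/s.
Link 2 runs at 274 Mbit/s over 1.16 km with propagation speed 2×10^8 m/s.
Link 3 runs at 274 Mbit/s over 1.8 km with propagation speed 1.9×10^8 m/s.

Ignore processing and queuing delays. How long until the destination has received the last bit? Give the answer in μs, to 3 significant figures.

65.8 μs

L = 576 × 8 = 4608 bits.
Transmission delay per hop = L/R = 4608/274000000 = 16.8175 μs; 3 hops → 50.4526 μs.
Propagation delays (d/s per hop): 0.0240333, 5.8, 9.47368 μs; sum = 15.2977 μs.
End-to-end = 65.8 μs.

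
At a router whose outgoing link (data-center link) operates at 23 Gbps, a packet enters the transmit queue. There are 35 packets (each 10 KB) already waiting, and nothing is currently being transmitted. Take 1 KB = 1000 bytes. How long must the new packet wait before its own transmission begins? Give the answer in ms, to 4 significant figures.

0.1217 ms

Each queued packet: L/R = 80000/23000000000 = 0.00347826 ms.
35 queued → 0.121739 ms.
Queuing delay = 0.1217 ms.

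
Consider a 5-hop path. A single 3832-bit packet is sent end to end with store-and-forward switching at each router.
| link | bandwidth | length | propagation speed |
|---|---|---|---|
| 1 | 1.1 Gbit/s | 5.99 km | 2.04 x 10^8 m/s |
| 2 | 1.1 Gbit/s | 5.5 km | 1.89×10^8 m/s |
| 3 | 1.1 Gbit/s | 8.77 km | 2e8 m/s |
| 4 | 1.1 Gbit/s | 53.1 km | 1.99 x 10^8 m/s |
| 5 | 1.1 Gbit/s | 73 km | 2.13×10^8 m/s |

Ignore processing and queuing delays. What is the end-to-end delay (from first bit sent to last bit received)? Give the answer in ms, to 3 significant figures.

0.729 ms

Transmission delay per hop = L/R = 3832/1100000000 = 0.00348364 ms; 5 hops → 0.0174182 ms.
Propagation delays (d/s per hop): 0.0293627, 0.0291005, 0.04385, 0.266834, 0.342723 ms; sum = 0.71187 ms.
End-to-end = 0.729 ms.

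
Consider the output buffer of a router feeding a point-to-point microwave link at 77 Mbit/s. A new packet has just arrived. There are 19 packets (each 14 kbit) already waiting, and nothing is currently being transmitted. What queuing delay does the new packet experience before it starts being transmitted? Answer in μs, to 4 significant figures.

3455 μs

Each queued packet: L/R = 14000/77000000 = 181.818 μs.
19 queued → 3454.55 μs.
Queuing delay = 3455 μs.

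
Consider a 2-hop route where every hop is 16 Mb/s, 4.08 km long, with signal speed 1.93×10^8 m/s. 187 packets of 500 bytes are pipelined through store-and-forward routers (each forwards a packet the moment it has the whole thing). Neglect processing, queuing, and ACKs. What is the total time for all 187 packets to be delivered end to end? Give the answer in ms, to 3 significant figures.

47.0 ms

Per-hop transmission t_tx = L/R = 4000/16000000 = 0.25 ms.
Per-hop propagation t_prop = 4080/193000000 = 0.0211399 ms.
Pipeline fill: first packet needs 2·t_tx to clear all hops; remaining 186 packets each add one t_tx.
Total = (2+187-1)·t_tx + 2·t_prop = 188·0.25 + 2·0.0211399 = 47.0 ms.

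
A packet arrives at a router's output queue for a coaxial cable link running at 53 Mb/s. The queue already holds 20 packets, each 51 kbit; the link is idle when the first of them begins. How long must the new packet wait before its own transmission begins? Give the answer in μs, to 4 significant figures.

19250 μs

Each queued packet: L/R = 51000/53000000 = 962.264 μs.
20 queued → 19245.3 μs.
Queuing delay = 19250 μs.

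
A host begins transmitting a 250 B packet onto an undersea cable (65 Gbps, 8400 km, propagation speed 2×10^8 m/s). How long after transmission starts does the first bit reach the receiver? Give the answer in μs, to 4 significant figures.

First bit experiences only propagation delay: d/s = 8400000/200000000 = 42000 μs.

42000 μs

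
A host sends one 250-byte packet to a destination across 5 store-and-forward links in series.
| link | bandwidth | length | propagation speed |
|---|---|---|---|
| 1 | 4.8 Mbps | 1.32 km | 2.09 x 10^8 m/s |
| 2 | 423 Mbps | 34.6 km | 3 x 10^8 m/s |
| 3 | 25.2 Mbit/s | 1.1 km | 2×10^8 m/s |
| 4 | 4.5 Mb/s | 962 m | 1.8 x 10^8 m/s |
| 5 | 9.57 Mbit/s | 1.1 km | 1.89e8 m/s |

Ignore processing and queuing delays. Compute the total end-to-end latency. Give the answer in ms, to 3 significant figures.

1.29 ms

L = 250 × 8 = 2000 bits.
Transmission delays (L/R per hop): 0.416667, 0.00472813, 0.0793651, 0.444444, 0.208986 ms; sum = 1.15419 ms.
Propagation delays (d/s per hop): 0.00631579, 0.115333, 0.0055, 0.00534444, 0.00582011 ms; sum = 0.138314 ms.
End-to-end = 1.29 ms.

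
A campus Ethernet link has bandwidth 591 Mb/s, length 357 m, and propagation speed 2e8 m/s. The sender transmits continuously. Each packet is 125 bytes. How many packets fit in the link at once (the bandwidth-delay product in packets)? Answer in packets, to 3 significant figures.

Propagation delay = 357 / 200000000 = 1.785e-06 s.
BDP = R × t_prop = 591000000 × 1.785e-06 = 1054.94 bits.
In packets of 1000 bits: 1.05 packets.

1.05 packets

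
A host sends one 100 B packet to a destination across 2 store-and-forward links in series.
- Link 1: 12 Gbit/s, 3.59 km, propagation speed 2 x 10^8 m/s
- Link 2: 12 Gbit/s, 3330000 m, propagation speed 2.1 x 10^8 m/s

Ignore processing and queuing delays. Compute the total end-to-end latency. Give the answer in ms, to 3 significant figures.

15.9 ms

L = 100 × 8 = 800 bits.
Transmission delay per hop = L/R = 800/12000000000 = 6.66667e-05 ms; 2 hops → 0.000133333 ms.
Propagation delays (d/s per hop): 0.01795, 15.8571 ms; sum = 15.8751 ms.
End-to-end = 15.9 ms.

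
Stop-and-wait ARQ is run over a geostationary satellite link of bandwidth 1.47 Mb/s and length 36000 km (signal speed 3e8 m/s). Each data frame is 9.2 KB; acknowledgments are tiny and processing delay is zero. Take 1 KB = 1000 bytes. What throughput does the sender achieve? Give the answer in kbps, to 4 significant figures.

t_tx = L/R = 73600/1470000 = 0.050068 s.
t_prop = 36000000/300000000 = 0.12 s; RTT = 0.24 s.
Cycle = t_tx + RTT = 0.290068 s.
Throughput = L / cycle = 73600 / 0.290068 = 253.7 kbps.

253.7 kbps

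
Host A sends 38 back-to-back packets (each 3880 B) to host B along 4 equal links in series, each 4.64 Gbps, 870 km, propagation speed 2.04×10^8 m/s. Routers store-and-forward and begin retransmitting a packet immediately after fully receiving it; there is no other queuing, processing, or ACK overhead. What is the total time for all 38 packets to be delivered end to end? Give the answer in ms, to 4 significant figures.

17.33 ms

Per-hop transmission t_tx = L/R = 31040/4640000000 = 0.00668966 ms.
Per-hop propagation t_prop = 870000/204000000 = 4.26471 ms.
Pipeline fill: first packet needs 4·t_tx to clear all hops; remaining 37 packets each add one t_tx.
Total = (4+38-1)·t_tx + 4·t_prop = 41·0.00668966 + 4·4.26471 = 17.33 ms.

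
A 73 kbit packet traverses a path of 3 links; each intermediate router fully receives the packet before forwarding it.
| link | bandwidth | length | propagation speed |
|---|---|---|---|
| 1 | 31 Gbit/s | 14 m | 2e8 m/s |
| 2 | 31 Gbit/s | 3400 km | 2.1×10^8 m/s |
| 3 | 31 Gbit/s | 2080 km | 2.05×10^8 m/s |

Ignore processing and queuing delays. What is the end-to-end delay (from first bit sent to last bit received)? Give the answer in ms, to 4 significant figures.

L = 73000 bits.
Transmission delay per hop = L/R = 73000/31000000000 = 0.00235484 ms; 3 hops → 0.00706452 ms.
Propagation delays (d/s per hop): 7e-05, 16.1905, 10.1463 ms; sum = 26.3369 ms.
End-to-end = 26.34 ms.

26.34 ms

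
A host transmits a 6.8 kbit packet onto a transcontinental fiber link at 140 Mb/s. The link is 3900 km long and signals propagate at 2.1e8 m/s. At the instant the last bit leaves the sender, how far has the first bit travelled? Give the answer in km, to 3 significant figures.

10.2 km

t_tx = L/R = 6800/140000000 = 4.85714e-05 s.
Distance = s × t_tx = 210000000 × 4.85714e-05 = 10.2 km.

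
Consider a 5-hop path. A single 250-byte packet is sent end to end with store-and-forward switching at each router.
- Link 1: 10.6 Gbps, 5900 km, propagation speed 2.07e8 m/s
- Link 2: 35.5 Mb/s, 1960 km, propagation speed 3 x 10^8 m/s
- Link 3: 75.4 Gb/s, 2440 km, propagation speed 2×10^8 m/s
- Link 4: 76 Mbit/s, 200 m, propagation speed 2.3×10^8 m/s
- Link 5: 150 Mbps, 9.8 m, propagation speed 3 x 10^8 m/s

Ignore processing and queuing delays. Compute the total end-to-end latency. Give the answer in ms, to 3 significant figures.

47.3 ms

L = 250 × 8 = 2000 bits.
Transmission delays (L/R per hop): 0.000188679, 0.056338, 2.65252e-05, 0.0263158, 0.0133333 ms; sum = 0.0962024 ms.
Propagation delays (d/s per hop): 28.5024, 6.53333, 12.2, 0.000869565, 3.26667e-05 ms; sum = 47.2367 ms.
End-to-end = 47.3 ms.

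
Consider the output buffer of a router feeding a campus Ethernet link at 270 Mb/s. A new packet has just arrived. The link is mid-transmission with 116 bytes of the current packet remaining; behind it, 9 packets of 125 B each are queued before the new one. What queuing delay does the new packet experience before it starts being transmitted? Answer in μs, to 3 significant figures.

36.8 μs

Each queued packet: L/R = 1000/270000000 = 3.7037 μs.
9 queued → 33.3333 μs.
Plus remaining 928 bits of current packet: 3.43704 μs.
Queuing delay = 36.8 μs.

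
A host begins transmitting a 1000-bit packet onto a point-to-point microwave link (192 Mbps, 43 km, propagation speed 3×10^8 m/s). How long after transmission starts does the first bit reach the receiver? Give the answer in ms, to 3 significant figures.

First bit experiences only propagation delay: d/s = 43000/300000000 = 0.143 ms.

0.143 ms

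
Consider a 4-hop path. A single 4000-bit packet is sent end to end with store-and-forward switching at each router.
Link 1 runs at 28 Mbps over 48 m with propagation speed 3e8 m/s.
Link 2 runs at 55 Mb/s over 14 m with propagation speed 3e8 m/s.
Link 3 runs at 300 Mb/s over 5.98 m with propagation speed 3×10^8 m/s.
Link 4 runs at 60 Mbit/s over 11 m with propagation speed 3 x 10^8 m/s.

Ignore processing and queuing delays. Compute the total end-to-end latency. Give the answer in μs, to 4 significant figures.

295.8 μs

Transmission delays (L/R per hop): 142.857, 72.7273, 13.3333, 66.6667 μs; sum = 295.584 μs.
Propagation delays (d/s per hop): 0.16, 0.0466667, 0.0199333, 0.0366667 μs; sum = 0.263267 μs.
End-to-end = 295.8 μs.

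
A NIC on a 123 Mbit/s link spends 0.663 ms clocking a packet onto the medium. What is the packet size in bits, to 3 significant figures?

L = R × t_tx = 123000000 b/s × 0.000663 s = 81549 bits.

81500 bits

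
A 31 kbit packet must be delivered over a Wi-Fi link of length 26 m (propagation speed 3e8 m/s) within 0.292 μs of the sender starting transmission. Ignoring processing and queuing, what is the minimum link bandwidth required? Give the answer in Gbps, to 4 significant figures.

Propagation delay = 26 / 300000000 = 0.0866667 μs.
Transmission budget = 0.292 − 0.0866667 = 0.205333 μs.
R ≥ L / t_tx = 31000 bits / 2.05333e-07 s = 151.0 Gbps.

151.0 Gbps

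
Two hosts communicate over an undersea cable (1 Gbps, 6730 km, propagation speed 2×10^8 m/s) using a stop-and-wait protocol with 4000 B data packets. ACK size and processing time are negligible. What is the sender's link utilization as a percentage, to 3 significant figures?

t_tx = L/R = 32000/1000000000 = 3.2e-05 s.
t_prop = 6730000/200000000 = 0.03365 s; RTT = 0.0673 s.
Cycle = t_tx + RTT = 0.067332 s.
Utilization = t_tx / cycle = 3.2e-05/0.067332 = 0.0475 %.

0.0475 %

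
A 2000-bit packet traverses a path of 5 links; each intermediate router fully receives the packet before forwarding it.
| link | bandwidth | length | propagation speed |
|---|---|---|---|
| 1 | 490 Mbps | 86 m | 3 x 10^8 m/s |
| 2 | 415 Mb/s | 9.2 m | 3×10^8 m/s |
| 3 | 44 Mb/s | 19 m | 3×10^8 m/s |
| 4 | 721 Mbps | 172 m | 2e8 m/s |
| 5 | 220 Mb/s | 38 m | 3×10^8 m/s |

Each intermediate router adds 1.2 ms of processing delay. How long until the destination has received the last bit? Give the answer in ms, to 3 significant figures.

4.87 ms

Transmission delays (L/R per hop): 0.00408163, 0.00481928, 0.0454545, 0.00277393, 0.00909091 ms; sum = 0.0662203 ms.
Propagation delays (d/s per hop): 0.000286667, 3.06667e-05, 6.33333e-05, 0.00086, 0.000126667 ms; sum = 0.00136733 ms.
Processing at 4 router(s): 4 × 1.2 ms = 4.8 ms.
End-to-end = 4.87 ms.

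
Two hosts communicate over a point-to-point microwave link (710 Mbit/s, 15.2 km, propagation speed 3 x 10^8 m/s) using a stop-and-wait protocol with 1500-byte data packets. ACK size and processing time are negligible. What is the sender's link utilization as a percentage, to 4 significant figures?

14.29 %

t_tx = L/R = 12000/710000000 = 1.69014e-05 s.
t_prop = 15200/300000000 = 5.06667e-05 s; RTT = 0.000101333 s.
Cycle = t_tx + RTT = 0.000118235 s.
Utilization = t_tx / cycle = 1.69014e-05/0.000118235 = 14.29 %.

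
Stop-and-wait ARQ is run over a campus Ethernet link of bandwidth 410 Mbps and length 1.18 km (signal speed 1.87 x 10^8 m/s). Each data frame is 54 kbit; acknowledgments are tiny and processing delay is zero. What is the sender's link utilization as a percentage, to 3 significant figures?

91.3 %

t_tx = L/R = 54000/410000000 = 0.000131707 s.
t_prop = 1180/187000000 = 6.31016e-06 s; RTT = 1.26203e-05 s.
Cycle = t_tx + RTT = 0.000144328 s.
Utilization = t_tx / cycle = 0.000131707/0.000144328 = 91.3 %.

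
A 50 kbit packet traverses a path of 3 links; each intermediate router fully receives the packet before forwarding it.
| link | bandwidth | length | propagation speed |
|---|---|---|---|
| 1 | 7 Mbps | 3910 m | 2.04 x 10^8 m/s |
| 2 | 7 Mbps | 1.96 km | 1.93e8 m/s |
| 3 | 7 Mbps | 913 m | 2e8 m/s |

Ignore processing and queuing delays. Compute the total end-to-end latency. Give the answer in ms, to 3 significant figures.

L = 50000 bits.
Transmission delay per hop = L/R = 50000/7000000 = 7.14286 ms; 3 hops → 21.4286 ms.
Propagation delays (d/s per hop): 0.0191667, 0.0101554, 0.004565 ms; sum = 0.0338871 ms.
End-to-end = 21.5 ms.

21.5 ms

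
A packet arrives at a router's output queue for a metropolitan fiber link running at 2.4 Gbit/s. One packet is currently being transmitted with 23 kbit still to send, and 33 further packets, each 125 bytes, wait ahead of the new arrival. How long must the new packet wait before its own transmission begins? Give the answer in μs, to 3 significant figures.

23.3 μs

Each queued packet: L/R = 1000/2400000000 = 0.416667 μs.
33 queued → 13.75 μs.
Plus remaining 23000 bits of current packet: 9.58333 μs.
Queuing delay = 23.3 μs.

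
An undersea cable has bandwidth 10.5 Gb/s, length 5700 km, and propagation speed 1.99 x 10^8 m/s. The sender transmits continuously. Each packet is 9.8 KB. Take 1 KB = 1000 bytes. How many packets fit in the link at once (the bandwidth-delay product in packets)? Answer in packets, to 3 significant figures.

Propagation delay = 5700000 / 199000000 = 0.0286432 s.
BDP = R × t_prop = 10500000000 × 0.0286432 = 300754000 bits.
In packets of 78400 bits: 3840 packets.

3840 packets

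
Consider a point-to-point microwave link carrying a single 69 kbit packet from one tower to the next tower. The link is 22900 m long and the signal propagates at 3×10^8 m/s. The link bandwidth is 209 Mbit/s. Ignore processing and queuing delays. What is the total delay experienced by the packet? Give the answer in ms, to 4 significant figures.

L = 69000 bits.
Transmission delay = L/R = 69000 / 209000000 = 0.330144 ms.
Propagation delay = d/s = 22900 m / 300000000 m/s = 0.0763333 ms.
Total = 0.4065 ms.

0.4065 ms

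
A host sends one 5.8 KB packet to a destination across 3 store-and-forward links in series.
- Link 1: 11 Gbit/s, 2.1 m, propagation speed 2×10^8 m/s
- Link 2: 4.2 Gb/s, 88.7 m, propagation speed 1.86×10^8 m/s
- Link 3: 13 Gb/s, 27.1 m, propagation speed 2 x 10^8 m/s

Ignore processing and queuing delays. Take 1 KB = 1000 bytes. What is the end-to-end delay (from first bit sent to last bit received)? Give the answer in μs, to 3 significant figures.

L = 46400 bits.
Transmission delays (L/R per hop): 4.21818, 11.0476, 3.56923 μs; sum = 18.835 μs.
Propagation delays (d/s per hop): 0.0105, 0.476882, 0.1355 μs; sum = 0.622882 μs.
End-to-end = 19.5 μs.

19.5 μs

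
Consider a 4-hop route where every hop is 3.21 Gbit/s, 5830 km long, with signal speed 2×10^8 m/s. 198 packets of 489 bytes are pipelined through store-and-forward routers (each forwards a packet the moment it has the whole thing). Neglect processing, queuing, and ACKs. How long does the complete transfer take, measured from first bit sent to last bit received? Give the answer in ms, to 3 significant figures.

Per-hop transmission t_tx = L/R = 3912/3210000000 = 0.00121869 ms.
Per-hop propagation t_prop = 5830000/200000000 = 29.15 ms.
Pipeline fill: first packet needs 4·t_tx to clear all hops; remaining 197 packets each add one t_tx.
Total = (4+198-1)·t_tx + 4·t_prop = 201·0.00121869 + 4·29.15 = 117 ms.

117 ms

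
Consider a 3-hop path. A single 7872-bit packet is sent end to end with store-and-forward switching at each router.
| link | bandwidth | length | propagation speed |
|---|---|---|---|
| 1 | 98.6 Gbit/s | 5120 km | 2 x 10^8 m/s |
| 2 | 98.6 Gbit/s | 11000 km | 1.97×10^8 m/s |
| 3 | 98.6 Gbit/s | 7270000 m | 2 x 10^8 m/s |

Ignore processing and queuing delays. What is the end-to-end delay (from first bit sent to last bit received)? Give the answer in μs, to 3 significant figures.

Transmission delay per hop = L/R = 7872/98600000000 = 0.0798377 μs; 3 hops → 0.239513 μs.
Propagation delays (d/s per hop): 25600, 55837.6, 36350 μs; sum = 117788 μs.
End-to-end = 118000 μs.

118000 μs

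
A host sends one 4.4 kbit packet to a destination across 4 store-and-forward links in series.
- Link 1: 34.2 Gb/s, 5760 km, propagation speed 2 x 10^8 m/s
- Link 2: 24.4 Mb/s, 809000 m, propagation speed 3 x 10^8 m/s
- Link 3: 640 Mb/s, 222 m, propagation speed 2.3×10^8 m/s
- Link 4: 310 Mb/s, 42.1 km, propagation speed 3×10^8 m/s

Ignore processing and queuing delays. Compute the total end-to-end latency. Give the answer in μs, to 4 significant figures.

31840 μs

L = 4400 bits.
Transmission delays (L/R per hop): 0.128655, 180.328, 6.875, 14.1935 μs; sum = 201.525 μs.
Propagation delays (d/s per hop): 28800, 2696.67, 0.965217, 140.333 μs; sum = 31638 μs.
End-to-end = 31840 μs.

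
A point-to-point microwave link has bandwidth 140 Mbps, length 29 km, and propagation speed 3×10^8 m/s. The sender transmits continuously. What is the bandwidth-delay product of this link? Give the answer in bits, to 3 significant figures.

Propagation delay = 29000 / 300000000 = 9.66667e-05 s.
BDP = R × t_prop = 140000000 × 9.66667e-05 = 13533.3 bits.

13500 bits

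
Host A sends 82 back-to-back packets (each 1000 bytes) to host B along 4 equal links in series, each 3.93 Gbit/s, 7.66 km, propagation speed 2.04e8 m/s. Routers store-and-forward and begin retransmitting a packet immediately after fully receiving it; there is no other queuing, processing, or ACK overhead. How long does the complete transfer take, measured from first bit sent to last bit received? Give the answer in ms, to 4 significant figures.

Per-hop transmission t_tx = L/R = 8000/3930000000 = 0.00203562 ms.
Per-hop propagation t_prop = 7660/204000000 = 0.037549 ms.
Pipeline fill: first packet needs 4·t_tx to clear all hops; remaining 81 packets each add one t_tx.
Total = (4+82-1)·t_tx + 4·t_prop = 85·0.00203562 + 4·0.037549 = 0.3232 ms.

0.3232 ms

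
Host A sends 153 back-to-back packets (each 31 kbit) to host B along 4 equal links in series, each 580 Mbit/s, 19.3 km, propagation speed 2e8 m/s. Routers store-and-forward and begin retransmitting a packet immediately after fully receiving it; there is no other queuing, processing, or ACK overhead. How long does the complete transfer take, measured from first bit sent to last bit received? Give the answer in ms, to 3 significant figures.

8.72 ms

Per-hop transmission t_tx = L/R = 31000/580000000 = 0.0534483 ms.
Per-hop propagation t_prop = 19300/200000000 = 0.0965 ms.
Pipeline fill: first packet needs 4·t_tx to clear all hops; remaining 152 packets each add one t_tx.
Total = (4+153-1)·t_tx + 4·t_prop = 156·0.0534483 + 4·0.0965 = 8.72 ms.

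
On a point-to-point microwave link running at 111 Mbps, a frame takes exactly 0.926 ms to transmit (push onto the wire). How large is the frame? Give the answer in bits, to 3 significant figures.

103000 bits

L = R × t_tx = 111000000 b/s × 0.000926 s = 102786 bits.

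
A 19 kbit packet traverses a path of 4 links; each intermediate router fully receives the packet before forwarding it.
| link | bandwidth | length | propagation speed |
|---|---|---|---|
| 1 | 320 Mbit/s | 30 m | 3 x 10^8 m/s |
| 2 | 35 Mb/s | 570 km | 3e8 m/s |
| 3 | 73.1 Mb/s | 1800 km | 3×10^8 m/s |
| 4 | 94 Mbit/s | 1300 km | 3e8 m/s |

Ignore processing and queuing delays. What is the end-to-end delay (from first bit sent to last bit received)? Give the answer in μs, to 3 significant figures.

13300 μs

L = 19000 bits.
Transmission delays (L/R per hop): 59.375, 542.857, 259.918, 202.128 μs; sum = 1064.28 μs.
Propagation delays (d/s per hop): 0.1, 1900, 6000, 4333.33 μs; sum = 12233.4 μs.
End-to-end = 13300 μs.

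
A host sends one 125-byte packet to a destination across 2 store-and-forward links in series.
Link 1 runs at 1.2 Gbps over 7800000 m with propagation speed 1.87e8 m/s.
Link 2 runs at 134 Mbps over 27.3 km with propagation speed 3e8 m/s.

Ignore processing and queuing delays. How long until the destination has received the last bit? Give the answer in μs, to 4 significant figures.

L = 125 × 8 = 1000 bits.
Transmission delays (L/R per hop): 0.833333, 7.46269 μs; sum = 8.29602 μs.
Propagation delays (d/s per hop): 41711.2, 91 μs; sum = 41802.2 μs.
End-to-end = 41810 μs.

41810 μs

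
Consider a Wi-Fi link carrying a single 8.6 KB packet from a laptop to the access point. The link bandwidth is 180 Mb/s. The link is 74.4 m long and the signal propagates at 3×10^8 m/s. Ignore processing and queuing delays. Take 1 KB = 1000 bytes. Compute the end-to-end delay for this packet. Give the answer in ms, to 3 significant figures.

L = 68800 bits.
Transmission delay = L/R = 68800 / 180000000 = 0.382222 ms.
Propagation delay = d/s = 74.4 m / 300000000 m/s = 0.000248 ms.
Total = 0.382 ms.

0.382 ms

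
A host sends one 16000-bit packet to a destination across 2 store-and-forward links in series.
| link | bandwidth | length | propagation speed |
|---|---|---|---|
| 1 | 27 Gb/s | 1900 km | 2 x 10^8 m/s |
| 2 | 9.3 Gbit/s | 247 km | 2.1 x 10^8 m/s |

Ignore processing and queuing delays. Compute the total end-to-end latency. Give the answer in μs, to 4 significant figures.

10680 μs

Transmission delays (L/R per hop): 0.592593, 1.72043 μs; sum = 2.31302 μs.
Propagation delays (d/s per hop): 9500, 1176.19 μs; sum = 10676.2 μs.
End-to-end = 10680 μs.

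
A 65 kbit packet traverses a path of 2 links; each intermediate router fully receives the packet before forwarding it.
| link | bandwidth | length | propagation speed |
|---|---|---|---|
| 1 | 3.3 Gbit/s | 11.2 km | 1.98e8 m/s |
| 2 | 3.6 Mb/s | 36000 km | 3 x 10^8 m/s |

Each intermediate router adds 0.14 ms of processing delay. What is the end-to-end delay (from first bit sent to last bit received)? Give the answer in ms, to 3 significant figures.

138 ms

L = 65000 bits.
Transmission delays (L/R per hop): 0.019697, 18.0556 ms; sum = 18.0753 ms.
Propagation delays (d/s per hop): 0.0565657, 120 ms; sum = 120.057 ms.
Processing at 1 router(s): 1 × 0.14 ms = 0.14 ms.
End-to-end = 138 ms.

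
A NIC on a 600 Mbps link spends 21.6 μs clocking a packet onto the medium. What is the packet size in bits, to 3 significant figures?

L = R × t_tx = 600000000 b/s × 2.16e-05 s = 12960 bits.

13000 bits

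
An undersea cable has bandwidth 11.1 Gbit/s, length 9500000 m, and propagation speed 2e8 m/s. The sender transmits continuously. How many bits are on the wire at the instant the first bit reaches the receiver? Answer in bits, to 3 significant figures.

527000000 bits

Propagation delay = 9500000 / 200000000 = 0.0475 s.
BDP = R × t_prop = 11100000000 × 0.0475 = 527250000 bits.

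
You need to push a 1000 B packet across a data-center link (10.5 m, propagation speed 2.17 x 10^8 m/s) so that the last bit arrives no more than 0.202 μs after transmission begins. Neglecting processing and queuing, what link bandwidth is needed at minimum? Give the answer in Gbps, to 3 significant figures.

52.1 Gbps

L = 8000 bits.
Propagation delay = 10.5 / 217000000 = 0.0483871 μs.
Transmission budget = 0.202 − 0.0483871 = 0.153613 μs.
R ≥ L / t_tx = 8000 bits / 1.53613e-07 s = 52.1 Gbps.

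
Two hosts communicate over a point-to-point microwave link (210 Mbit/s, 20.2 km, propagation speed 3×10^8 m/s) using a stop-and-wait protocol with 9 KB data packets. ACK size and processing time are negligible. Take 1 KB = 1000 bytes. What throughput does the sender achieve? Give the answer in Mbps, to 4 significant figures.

t_tx = L/R = 72000/210000000 = 0.000342857 s.
t_prop = 20200/300000000 = 6.73333e-05 s; RTT = 0.000134667 s.
Cycle = t_tx + RTT = 0.000477524 s.
Throughput = L / cycle = 72000 / 0.000477524 = 150.8 Mbps.

150.8 Mbps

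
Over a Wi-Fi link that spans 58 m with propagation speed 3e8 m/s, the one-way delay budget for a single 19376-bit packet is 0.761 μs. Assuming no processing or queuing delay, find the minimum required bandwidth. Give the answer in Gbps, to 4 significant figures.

34.13 Gbps

Propagation delay = 58 / 300000000 = 0.193333 μs.
Transmission budget = 0.761 − 0.193333 = 0.567667 μs.
R ≥ L / t_tx = 19376 bits / 5.67667e-07 s = 34.13 Gbps.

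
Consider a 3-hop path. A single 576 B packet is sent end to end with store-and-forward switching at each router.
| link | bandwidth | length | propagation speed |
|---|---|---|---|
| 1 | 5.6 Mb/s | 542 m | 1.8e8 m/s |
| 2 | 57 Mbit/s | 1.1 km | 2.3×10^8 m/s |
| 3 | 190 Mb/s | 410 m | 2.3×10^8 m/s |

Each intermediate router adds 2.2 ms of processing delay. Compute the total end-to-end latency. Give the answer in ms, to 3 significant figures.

5.34 ms

L = 576 × 8 = 4608 bits.
Transmission delays (L/R per hop): 0.822857, 0.0808421, 0.0242526 ms; sum = 0.927952 ms.
Propagation delays (d/s per hop): 0.00301111, 0.00478261, 0.00178261 ms; sum = 0.00957633 ms.
Processing at 2 router(s): 2 × 2.2 ms = 4.4 ms.
End-to-end = 5.34 ms.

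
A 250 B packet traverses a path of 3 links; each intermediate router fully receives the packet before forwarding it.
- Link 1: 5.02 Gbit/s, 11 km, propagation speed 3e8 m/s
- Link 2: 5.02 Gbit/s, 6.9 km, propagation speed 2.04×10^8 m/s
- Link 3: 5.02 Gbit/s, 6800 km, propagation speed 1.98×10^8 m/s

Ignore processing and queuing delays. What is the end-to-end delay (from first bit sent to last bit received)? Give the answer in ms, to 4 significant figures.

34.42 ms

L = 250 × 8 = 2000 bits.
Transmission delay per hop = L/R = 2000/5020000000 = 0.000398406 ms; 3 hops → 0.00119522 ms.
Propagation delays (d/s per hop): 0.0366667, 0.0338235, 34.3434 ms; sum = 34.4139 ms.
End-to-end = 34.42 ms.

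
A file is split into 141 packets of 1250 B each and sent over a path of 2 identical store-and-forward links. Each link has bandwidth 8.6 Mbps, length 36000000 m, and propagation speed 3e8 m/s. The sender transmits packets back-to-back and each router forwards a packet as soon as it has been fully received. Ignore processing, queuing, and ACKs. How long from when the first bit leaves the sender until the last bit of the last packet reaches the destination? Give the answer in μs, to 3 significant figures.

Per-hop transmission t_tx = L/R = 10000/8600000 = 1162.79 μs.
Per-hop propagation t_prop = 36000000/300000000 = 120000 μs.
Pipeline fill: first packet needs 2·t_tx to clear all hops; remaining 140 packets each add one t_tx.
Total = (2+141-1)·t_tx + 2·t_prop = 142·1162.79 + 2·120000 = 405000 μs.

405000 μs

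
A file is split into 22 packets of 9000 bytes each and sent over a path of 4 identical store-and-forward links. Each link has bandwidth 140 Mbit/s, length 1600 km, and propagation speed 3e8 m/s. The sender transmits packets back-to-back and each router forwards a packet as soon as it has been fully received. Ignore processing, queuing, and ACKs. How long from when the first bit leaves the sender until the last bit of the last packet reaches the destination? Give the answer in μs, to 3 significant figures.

34200 μs

Per-hop transmission t_tx = L/R = 72000/140000000 = 514.286 μs.
Per-hop propagation t_prop = 1600000/300000000 = 5333.33 μs.
Pipeline fill: first packet needs 4·t_tx to clear all hops; remaining 21 packets each add one t_tx.
Total = (4+22-1)·t_tx + 4·t_prop = 25·514.286 + 4·5333.33 = 34200 μs.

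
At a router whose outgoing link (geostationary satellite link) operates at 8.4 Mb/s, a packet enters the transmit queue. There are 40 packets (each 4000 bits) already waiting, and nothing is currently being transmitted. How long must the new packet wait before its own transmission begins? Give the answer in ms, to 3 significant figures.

19.0 ms

Each queued packet: L/R = 4000/8400000 = 0.47619 ms.
40 queued → 19.0476 ms.
Queuing delay = 19.0 ms.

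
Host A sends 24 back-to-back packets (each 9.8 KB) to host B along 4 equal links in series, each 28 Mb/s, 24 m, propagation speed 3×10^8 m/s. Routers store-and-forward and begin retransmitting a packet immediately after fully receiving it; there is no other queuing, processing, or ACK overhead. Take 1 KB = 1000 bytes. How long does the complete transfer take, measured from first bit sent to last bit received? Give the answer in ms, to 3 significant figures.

Per-hop transmission t_tx = L/R = 78400/28000000 = 2.8 ms.
Per-hop propagation t_prop = 24/300000000 = 8e-05 ms.
Pipeline fill: first packet needs 4·t_tx to clear all hops; remaining 23 packets each add one t_tx.
Total = (4+24-1)·t_tx + 4·t_prop = 27·2.8 + 4·8e-05 = 75.6 ms.

75.6 ms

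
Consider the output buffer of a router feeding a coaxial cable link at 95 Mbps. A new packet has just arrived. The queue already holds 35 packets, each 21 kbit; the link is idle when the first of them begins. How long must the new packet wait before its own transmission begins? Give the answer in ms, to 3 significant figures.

Each queued packet: L/R = 21000/95000000 = 0.221053 ms.
35 queued → 7.73684 ms.
Queuing delay = 7.74 ms.

7.74 ms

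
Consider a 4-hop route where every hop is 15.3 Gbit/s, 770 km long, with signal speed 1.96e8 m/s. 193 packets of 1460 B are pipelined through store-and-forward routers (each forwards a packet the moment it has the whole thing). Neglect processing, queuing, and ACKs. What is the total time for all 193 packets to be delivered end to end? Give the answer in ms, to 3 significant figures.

15.9 ms

Per-hop transmission t_tx = L/R = 11680/15300000000 = 0.000763399 ms.
Per-hop propagation t_prop = 770000/196000000 = 3.92857 ms.
Pipeline fill: first packet needs 4·t_tx to clear all hops; remaining 192 packets each add one t_tx.
Total = (4+193-1)·t_tx + 4·t_prop = 196·0.000763399 + 4·3.92857 = 15.9 ms.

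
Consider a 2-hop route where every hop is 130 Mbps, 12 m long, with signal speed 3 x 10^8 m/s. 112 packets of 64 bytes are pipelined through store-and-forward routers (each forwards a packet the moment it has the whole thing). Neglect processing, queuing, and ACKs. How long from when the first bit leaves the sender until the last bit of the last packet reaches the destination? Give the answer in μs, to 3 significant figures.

Per-hop transmission t_tx = L/R = 512/130000000 = 3.93846 μs.
Per-hop propagation t_prop = 12/300000000 = 0.04 μs.
Pipeline fill: first packet needs 2·t_tx to clear all hops; remaining 111 packets each add one t_tx.
Total = (2+112-1)·t_tx + 2·t_prop = 113·3.93846 + 2·0.04 = 445 μs.

445 μs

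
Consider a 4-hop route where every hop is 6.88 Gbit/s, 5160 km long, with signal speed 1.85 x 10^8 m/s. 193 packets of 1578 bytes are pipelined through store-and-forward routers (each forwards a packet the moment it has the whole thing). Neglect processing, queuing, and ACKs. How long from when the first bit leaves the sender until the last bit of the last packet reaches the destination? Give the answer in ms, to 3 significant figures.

Per-hop transmission t_tx = L/R = 12624/6880000000 = 0.00183488 ms.
Per-hop propagation t_prop = 5160000/185000000 = 27.8919 ms.
Pipeline fill: first packet needs 4·t_tx to clear all hops; remaining 192 packets each add one t_tx.
Total = (4+193-1)·t_tx + 4·t_prop = 196·0.00183488 + 4·27.8919 = 112 ms.

112 ms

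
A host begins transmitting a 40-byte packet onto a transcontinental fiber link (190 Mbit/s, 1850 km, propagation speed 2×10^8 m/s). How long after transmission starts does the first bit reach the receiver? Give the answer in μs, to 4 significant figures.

9250 μs

First bit experiences only propagation delay: d/s = 1850000/200000000 = 9250 μs.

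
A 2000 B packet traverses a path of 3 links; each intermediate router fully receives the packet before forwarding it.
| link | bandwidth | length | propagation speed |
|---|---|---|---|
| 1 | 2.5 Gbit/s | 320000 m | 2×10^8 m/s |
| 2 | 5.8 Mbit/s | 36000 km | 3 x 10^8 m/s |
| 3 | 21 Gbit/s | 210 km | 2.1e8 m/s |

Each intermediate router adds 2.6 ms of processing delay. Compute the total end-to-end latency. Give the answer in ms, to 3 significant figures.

131 ms

L = 2000 × 8 = 16000 bits.
Transmission delays (L/R per hop): 0.0064, 2.75862, 0.000761905 ms; sum = 2.76578 ms.
Propagation delays (d/s per hop): 1.6, 120, 1 ms; sum = 122.6 ms.
Processing at 2 router(s): 2 × 2.6 ms = 5.2 ms.
End-to-end = 131 ms.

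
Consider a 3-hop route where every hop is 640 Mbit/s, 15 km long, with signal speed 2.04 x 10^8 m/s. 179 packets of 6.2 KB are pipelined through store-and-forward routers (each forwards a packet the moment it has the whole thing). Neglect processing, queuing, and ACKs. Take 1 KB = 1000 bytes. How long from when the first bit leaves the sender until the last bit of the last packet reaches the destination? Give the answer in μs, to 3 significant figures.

14200 μs

Per-hop transmission t_tx = L/R = 49600/640000000 = 77.5 μs.
Per-hop propagation t_prop = 15000/204000000 = 73.5294 μs.
Pipeline fill: first packet needs 3·t_tx to clear all hops; remaining 178 packets each add one t_tx.
Total = (3+179-1)·t_tx + 3·t_prop = 181·77.5 + 3·73.5294 = 14200 μs.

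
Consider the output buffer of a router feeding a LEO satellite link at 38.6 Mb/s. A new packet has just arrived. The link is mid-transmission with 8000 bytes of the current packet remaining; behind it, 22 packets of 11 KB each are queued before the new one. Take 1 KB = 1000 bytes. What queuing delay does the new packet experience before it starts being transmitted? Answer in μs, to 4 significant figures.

Each queued packet: L/R = 88000/38600000 = 2279.79 μs.
22 queued → 50155.4 μs.
Plus remaining 64000 bits of current packet: 1658.03 μs.
Queuing delay = 51810 μs.

51810 μs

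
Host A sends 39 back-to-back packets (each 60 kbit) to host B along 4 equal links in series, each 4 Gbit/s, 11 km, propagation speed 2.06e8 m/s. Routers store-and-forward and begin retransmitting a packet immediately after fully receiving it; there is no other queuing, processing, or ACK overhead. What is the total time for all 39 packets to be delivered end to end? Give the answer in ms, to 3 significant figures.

Per-hop transmission t_tx = L/R = 60000/4000000000 = 0.015 ms.
Per-hop propagation t_prop = 11000/206000000 = 0.0533981 ms.
Pipeline fill: first packet needs 4·t_tx to clear all hops; remaining 38 packets each add one t_tx.
Total = (4+39-1)·t_tx + 4·t_prop = 42·0.015 + 4·0.0533981 = 0.844 ms.

0.844 ms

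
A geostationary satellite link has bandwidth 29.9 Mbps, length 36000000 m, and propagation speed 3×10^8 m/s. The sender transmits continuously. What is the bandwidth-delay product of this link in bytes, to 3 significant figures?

Propagation delay = 36000000 / 300000000 = 0.12 s.
BDP = R × t_prop = 29900000 × 0.12 = 3588000 bits.
In bytes: 3588000/8 = 449000 bytes.

449000 bytes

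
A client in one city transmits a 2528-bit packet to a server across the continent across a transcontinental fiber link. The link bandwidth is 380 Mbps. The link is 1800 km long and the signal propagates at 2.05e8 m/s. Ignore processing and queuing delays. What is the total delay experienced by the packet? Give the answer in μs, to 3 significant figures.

Transmission delay = L/R = 2528 / 380000000 = 6.65263 μs.
Propagation delay = d/s = 1800000 m / 2.05e+08 m/s = 8780.49 μs.
Total = 8790 μs.

8790 μs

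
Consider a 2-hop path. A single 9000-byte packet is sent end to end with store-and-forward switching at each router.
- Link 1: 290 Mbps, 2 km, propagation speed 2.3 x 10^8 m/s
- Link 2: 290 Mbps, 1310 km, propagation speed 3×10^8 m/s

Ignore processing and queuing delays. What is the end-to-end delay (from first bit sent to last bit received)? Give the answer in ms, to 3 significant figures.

L = 9000 × 8 = 72000 bits.
Transmission delay per hop = L/R = 72000/290000000 = 0.248276 ms; 2 hops → 0.496552 ms.
Propagation delays (d/s per hop): 0.00869565, 4.36667 ms; sum = 4.37536 ms.
End-to-end = 4.87 ms.

4.87 ms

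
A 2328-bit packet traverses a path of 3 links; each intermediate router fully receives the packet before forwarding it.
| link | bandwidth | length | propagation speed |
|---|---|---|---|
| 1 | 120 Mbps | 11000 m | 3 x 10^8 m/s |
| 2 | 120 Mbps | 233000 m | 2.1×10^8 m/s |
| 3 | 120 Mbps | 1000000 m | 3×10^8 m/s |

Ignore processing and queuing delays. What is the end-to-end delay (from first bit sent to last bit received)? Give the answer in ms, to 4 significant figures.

4.538 ms

Transmission delay per hop = L/R = 2328/120000000 = 0.0194 ms; 3 hops → 0.0582 ms.
Propagation delays (d/s per hop): 0.0366667, 1.10952, 3.33333 ms; sum = 4.47952 ms.
End-to-end = 4.538 ms.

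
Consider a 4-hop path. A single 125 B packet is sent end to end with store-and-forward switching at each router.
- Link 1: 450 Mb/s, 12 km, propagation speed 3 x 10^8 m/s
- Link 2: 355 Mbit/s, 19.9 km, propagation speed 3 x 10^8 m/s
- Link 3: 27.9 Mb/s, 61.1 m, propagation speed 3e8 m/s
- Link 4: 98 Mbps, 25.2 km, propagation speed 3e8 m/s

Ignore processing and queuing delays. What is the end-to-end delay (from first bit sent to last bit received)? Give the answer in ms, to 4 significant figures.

0.2416 ms

L = 125 × 8 = 1000 bits.
Transmission delays (L/R per hop): 0.00222222, 0.0028169, 0.0358423, 0.0102041 ms; sum = 0.0510855 ms.
Propagation delays (d/s per hop): 0.04, 0.0663333, 0.000203667, 0.084 ms; sum = 0.190537 ms.
End-to-end = 0.2416 ms.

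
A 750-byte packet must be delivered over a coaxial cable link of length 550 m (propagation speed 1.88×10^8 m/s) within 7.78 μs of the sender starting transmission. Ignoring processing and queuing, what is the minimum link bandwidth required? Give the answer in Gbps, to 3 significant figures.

1.24 Gbps

L = 6000 bits.
Propagation delay = 550 / 188000000 = 2.92553 μs.
Transmission budget = 7.78 − 2.92553 = 4.85447 μs.
R ≥ L / t_tx = 6000 bits / 4.85447e-06 s = 1.24 Gbps.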